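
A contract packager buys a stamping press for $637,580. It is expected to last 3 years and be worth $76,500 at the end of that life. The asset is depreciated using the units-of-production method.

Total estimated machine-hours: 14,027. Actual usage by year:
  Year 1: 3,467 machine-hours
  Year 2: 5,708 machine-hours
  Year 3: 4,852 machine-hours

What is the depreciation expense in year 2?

$228,320

Depreciable base = $637,580 − $76,500 = $561,080.
Rate = $561,080 / 14,027 machine-hours = $40 per machine-hour.
Year 1: 3,467 × $40 = $138,680. Book value $498,900.
Year 2: 5,708 × $40 = $228,320. Book value $270,580.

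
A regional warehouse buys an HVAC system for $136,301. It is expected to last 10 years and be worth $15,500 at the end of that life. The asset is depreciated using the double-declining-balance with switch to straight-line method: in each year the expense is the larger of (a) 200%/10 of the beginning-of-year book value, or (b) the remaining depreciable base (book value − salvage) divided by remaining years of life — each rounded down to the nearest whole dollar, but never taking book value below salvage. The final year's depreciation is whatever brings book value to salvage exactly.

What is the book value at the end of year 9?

Depreciable base = $136,301 − $15,500 = $120,801.
Year 1: DB = ⌊$136,301 × 200%/10⌋ = $27,260; SL = ⌊$120,801/10⌋ = $12,080 → take DB $27,260. Book value $109,041.
Year 2: DB = ⌊$109,041 × 200%/10⌋ = $21,808; SL = ⌊$93,541/9⌋ = $10,393 → take DB $21,808. Book value $87,233.
Year 3: DB = ⌊$87,233 × 200%/10⌋ = $17,446; SL = ⌊$71,733/8⌋ = $8,966 → take DB $17,446. Book value $69,787.
Year 4: DB = ⌊$69,787 × 200%/10⌋ = $13,957; SL = ⌊$54,287/7⌋ = $7,755 → take DB $13,957. Book value $55,830.
Year 5: DB = ⌊$55,830 × 200%/10⌋ = $11,166; SL = ⌊$40,330/6⌋ = $6,721 → take DB $11,166. Book value $44,664.
Year 6: DB = ⌊$44,664 × 200%/10⌋ = $8,932; SL = ⌊$29,164/5⌋ = $5,832 → take DB $8,932. Book value $35,732.
Year 7: DB = ⌊$35,732 × 200%/10⌋ = $7,146; SL = ⌊$20,232/4⌋ = $5,058 → take DB $7,146. Book value $28,586.
Year 8: DB = ⌊$28,586 × 200%/10⌋ = $5,717; SL = ⌊$13,086/3⌋ = $4,362 → take DB $5,717. Book value $22,869.
Year 9: DB = ⌊$22,869 × 200%/10⌋ = $4,573; SL = ⌊$7,369/2⌋ = $3,684 → take DB $4,573. Book value $18,296.

$18,296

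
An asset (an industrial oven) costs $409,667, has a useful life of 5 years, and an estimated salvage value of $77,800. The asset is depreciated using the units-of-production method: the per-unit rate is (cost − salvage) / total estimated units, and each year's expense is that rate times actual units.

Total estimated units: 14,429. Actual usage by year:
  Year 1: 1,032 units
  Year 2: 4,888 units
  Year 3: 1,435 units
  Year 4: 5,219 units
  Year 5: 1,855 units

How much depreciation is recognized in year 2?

$112,424

Depreciable base = $409,667 − $77,800 = $331,867.
Rate = $331,867 / 14,429 units = $23 per unit.
Year 1: 1,032 × $23 = $23,736. Book value $385,931.
Year 2: 4,888 × $23 = $112,424. Book value $273,507.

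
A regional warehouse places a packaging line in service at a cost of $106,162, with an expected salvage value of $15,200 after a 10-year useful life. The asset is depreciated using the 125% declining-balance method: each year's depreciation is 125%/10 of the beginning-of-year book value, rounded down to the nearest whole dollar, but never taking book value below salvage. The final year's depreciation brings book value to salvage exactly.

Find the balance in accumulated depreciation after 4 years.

$43,931

Depreciable base = $106,162 − $15,200 = $90,962.
Year 1: ⌊$106,162 × 125%/10⌋ = $13,270. Book value $92,892.
Year 2: ⌊$92,892 × 125%/10⌋ = $11,611. Book value $81,281.
Year 3: ⌊$81,281 × 125%/10⌋ = $10,160. Book value $71,121.
Year 4: ⌊$71,121 × 125%/10⌋ = $8,890. Book value $62,231.
Accumulated through year 4 = $106,162 − $62,231 = $43,931.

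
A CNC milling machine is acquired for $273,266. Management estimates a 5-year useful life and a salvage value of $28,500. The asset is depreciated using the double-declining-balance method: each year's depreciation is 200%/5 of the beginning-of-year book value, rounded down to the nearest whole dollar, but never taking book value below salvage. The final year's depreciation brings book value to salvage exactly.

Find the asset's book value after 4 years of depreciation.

Depreciable base = $273,266 − $28,500 = $244,766.
Year 1: ⌊$273,266 × 200%/5⌋ = $109,306. Book value $163,960.
Year 2: ⌊$163,960 × 200%/5⌋ = $65,584. Book value $98,376.
Year 3: ⌊$98,376 × 200%/5⌋ = $39,350. Book value $59,026.
Year 4: ⌊$59,026 × 200%/5⌋ = $23,610. Book value $35,416.

$35,416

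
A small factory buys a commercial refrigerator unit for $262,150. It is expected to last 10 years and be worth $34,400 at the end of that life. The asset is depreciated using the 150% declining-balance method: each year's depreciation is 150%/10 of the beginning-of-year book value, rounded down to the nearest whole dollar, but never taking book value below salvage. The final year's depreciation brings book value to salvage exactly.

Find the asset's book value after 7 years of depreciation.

$84,042

Depreciable base = $262,150 − $34,400 = $227,750.
Year 1: ⌊$262,150 × 150%/10⌋ = $39,322. Book value $222,828.
Year 2: ⌊$222,828 × 150%/10⌋ = $33,424. Book value $189,404.
Year 3: ⌊$189,404 × 150%/10⌋ = $28,410. Book value $160,994.
Year 4: ⌊$160,994 × 150%/10⌋ = $24,149. Book value $136,845.
Year 5: ⌊$136,845 × 150%/10⌋ = $20,526. Book value $116,319.
Year 6: ⌊$116,319 × 150%/10⌋ = $17,447. Book value $98,872.
Year 7: ⌊$98,872 × 150%/10⌋ = $14,830. Book value $84,042.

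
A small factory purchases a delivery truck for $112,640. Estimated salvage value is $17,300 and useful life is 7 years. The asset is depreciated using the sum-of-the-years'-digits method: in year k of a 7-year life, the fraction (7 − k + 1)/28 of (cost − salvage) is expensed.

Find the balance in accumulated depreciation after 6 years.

Depreciable base = $112,640 − $17,300 = $95,340.
Sum of the years' digits = 7+6+5+4+3+2+1 = 28.
Year 1: $95,340 × 7/28 = $23,835. Book value $88,805.
Year 2: $95,340 × 6/28 = $20,430. Book value $68,375.
Year 3: $95,340 × 5/28 = $17,025. Book value $51,350.
Year 4: $95,340 × 4/28 = $13,620. Book value $37,730.
Year 5: $95,340 × 3/28 = $10,215. Book value $27,515.
Year 6: $95,340 × 2/28 = $6,810. Book value $20,705.
Accumulated through year 6 = $112,640 − $20,705 = $91,935.

$91,935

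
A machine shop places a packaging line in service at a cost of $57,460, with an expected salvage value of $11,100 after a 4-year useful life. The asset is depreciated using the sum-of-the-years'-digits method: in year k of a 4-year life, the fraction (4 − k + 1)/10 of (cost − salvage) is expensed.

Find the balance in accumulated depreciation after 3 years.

Depreciable base = $57,460 − $11,100 = $46,360.
Sum of the years' digits = 4+3+2+1 = 10.
Year 1: $46,360 × 4/10 = $18,544. Book value $38,916.
Year 2: $46,360 × 3/10 = $13,908. Book value $25,008.
Year 3: $46,360 × 2/10 = $9,272. Book value $15,736.
Accumulated through year 3 = $57,460 − $15,736 = $41,724.

$41,724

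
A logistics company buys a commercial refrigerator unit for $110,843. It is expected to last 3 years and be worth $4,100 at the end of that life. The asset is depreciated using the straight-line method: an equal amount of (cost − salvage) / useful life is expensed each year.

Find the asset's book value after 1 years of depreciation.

Depreciable base = $110,843 − $4,100 = $106,743.
Annual expense = $106,743 / 3 = $35,581.
End of year 1: book value $75,262.

$75,262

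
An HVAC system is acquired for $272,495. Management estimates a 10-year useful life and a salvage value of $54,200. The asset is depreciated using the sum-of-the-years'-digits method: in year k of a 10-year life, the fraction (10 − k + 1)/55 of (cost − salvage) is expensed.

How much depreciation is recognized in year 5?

$23,814

Depreciable base = $272,495 − $54,200 = $218,295.
Sum of the years' digits = 10+9+8+7+6+5+4+3+2+1 = 55.
Year 1: $218,295 × 10/55 = $39,690. Book value $232,805.
Year 2: $218,295 × 9/55 = $35,721. Book value $197,084.
Year 3: $218,295 × 8/55 = $31,752. Book value $165,332.
Year 4: $218,295 × 7/55 = $27,783. Book value $137,549.
Year 5: $218,295 × 6/55 = $23,814. Book value $113,735.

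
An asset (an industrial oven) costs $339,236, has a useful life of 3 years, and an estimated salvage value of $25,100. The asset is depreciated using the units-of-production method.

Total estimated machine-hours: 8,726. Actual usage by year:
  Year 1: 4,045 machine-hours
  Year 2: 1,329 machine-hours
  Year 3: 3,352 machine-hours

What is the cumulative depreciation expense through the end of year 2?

$193,464

Depreciable base = $339,236 − $25,100 = $314,136.
Rate = $314,136 / 8,726 machine-hours = $36 per machine-hour.
Year 1: 4,045 × $36 = $145,620. Book value $193,616.
Year 2: 1,329 × $36 = $47,844. Book value $145,772.
Accumulated through year 2 = $339,236 − $145,772 = $193,464.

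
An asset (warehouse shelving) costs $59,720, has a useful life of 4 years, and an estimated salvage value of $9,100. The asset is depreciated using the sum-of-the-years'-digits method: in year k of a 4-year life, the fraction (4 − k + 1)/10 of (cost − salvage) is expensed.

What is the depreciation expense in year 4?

Depreciable base = $59,720 − $9,100 = $50,620.
Sum of the years' digits = 4+3+2+1 = 10.
Year 1: $50,620 × 4/10 = $20,248. Book value $39,472.
Year 2: $50,620 × 3/10 = $15,186. Book value $24,286.
Year 3: $50,620 × 2/10 = $10,124. Book value $14,162.
Year 4: $50,620 × 1/10 = $5,062. Book value $9,100.

$5,062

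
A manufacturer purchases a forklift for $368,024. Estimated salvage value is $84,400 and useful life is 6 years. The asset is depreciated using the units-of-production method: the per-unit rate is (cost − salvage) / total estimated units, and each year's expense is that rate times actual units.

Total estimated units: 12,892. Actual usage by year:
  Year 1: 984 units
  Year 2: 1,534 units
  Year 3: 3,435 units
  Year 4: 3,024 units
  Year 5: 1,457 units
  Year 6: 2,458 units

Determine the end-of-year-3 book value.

Depreciable base = $368,024 − $84,400 = $283,624.
Rate = $283,624 / 12,892 units = $22 per unit.
Year 1: 984 × $22 = $21,648. Book value $346,376.
Year 2: 1,534 × $22 = $33,748. Book value $312,628.
Year 3: 3,435 × $22 = $75,570. Book value $237,058.

$237,058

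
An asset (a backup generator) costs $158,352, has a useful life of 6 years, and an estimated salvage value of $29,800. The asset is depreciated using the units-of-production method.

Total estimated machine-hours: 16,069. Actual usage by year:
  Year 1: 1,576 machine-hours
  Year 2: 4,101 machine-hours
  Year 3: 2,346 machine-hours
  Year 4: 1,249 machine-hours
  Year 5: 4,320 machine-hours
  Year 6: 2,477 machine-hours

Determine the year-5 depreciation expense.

$34,560

Depreciable base = $158,352 − $29,800 = $128,552.
Rate = $128,552 / 16,069 machine-hours = $8 per machine-hour.
Year 1: 1,576 × $8 = $12,608. Book value $145,744.
Year 2: 4,101 × $8 = $32,808. Book value $112,936.
Year 3: 2,346 × $8 = $18,768. Book value $94,168.
Year 4: 1,249 × $8 = $9,992. Book value $84,176.
Year 5: 4,320 × $8 = $34,560. Book value $49,616.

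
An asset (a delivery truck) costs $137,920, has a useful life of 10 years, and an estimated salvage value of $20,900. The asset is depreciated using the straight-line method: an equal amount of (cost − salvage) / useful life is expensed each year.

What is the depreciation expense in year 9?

Depreciable base = $137,920 − $20,900 = $117,020.
Annual expense = $117,020 / 10 = $11,702.

$11,702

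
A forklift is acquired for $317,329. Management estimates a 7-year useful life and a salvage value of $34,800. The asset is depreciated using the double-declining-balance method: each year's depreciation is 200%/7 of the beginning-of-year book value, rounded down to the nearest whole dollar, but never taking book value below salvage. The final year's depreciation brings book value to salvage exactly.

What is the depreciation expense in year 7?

Depreciable base = $317,329 − $34,800 = $282,529.
Year 1: ⌊$317,329 × 200%/7⌋ = $90,665. Book value $226,664.
Year 2: ⌊$226,664 × 200%/7⌋ = $64,761. Book value $161,903.
Year 3: ⌊$161,903 × 200%/7⌋ = $46,258. Book value $115,645.
Year 4: ⌊$115,645 × 200%/7⌋ = $33,041. Book value $82,604.
Year 5: ⌊$82,604 × 200%/7⌋ = $23,601. Book value $59,003.
Year 6: ⌊$59,003 × 200%/7⌋ = $16,858. Book value $42,145.
Year 7 (final): $42,145 − $34,800 = $7,345. Book value $34,800.

$7,345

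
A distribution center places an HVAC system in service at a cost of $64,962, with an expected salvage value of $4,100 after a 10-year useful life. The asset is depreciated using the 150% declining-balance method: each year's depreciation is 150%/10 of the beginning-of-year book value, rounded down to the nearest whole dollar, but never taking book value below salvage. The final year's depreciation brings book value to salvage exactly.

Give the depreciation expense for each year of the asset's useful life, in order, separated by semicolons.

$9,744; $8,282; $7,040; $5,984; $5,086; $4,323; $3,675; $3,124; $2,655; $10,949

Depreciable base = $64,962 − $4,100 = $60,862.
Year 1: ⌊$64,962 × 150%/10⌋ = $9,744. Book value $55,218.
Year 2: ⌊$55,218 × 150%/10⌋ = $8,282. Book value $46,936.
Year 3: ⌊$46,936 × 150%/10⌋ = $7,040. Book value $39,896.
Year 4: ⌊$39,896 × 150%/10⌋ = $5,984. Book value $33,912.
Year 5: ⌊$33,912 × 150%/10⌋ = $5,086. Book value $28,826.
Year 6: ⌊$28,826 × 150%/10⌋ = $4,323. Book value $24,503.
Year 7: ⌊$24,503 × 150%/10⌋ = $3,675. Book value $20,828.
Year 8: ⌊$20,828 × 150%/10⌋ = $3,124. Book value $17,704.
Year 9: ⌊$17,704 × 150%/10⌋ = $2,655. Book value $15,049.
Year 10 (final): $15,049 − $4,100 = $10,949. Book value $4,100.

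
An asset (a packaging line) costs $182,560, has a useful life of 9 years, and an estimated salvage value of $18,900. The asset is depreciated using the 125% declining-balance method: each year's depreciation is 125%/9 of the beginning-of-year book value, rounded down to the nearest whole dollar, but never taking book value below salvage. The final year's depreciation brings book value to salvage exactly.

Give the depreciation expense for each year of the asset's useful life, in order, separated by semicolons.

$25,355; $21,834; $18,801; $16,190; $13,941; $12,005; $10,338; $8,902; $36,294

Depreciable base = $182,560 − $18,900 = $163,660.
Year 1: ⌊$182,560 × 125%/9⌋ = $25,355. Book value $157,205.
Year 2: ⌊$157,205 × 125%/9⌋ = $21,834. Book value $135,371.
Year 3: ⌊$135,371 × 125%/9⌋ = $18,801. Book value $116,570.
Year 4: ⌊$116,570 × 125%/9⌋ = $16,190. Book value $100,380.
Year 5: ⌊$100,380 × 125%/9⌋ = $13,941. Book value $86,439.
Year 6: ⌊$86,439 × 125%/9⌋ = $12,005. Book value $74,434.
Year 7: ⌊$74,434 × 125%/9⌋ = $10,338. Book value $64,096.
Year 8: ⌊$64,096 × 125%/9⌋ = $8,902. Book value $55,194.
Year 9 (final): $55,194 − $18,900 = $36,294. Book value $18,900.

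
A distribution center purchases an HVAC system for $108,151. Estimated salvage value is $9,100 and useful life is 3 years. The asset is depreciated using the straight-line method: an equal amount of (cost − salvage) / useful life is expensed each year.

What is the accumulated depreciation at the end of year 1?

Depreciable base = $108,151 − $9,100 = $99,051.
Annual expense = $99,051 / 3 = $33,017.
End of year 1: book value $75,134.
Accumulated through year 1 = $108,151 − $75,134 = $33,017.

$33,017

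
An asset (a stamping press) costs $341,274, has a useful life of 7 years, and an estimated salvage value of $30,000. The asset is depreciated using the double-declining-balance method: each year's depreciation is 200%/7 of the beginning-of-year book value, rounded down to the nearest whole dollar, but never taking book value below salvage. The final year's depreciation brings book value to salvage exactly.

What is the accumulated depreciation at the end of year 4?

$252,436

Depreciable base = $341,274 − $30,000 = $311,274.
Year 1: ⌊$341,274 × 200%/7⌋ = $97,506. Book value $243,768.
Year 2: ⌊$243,768 × 200%/7⌋ = $69,648. Book value $174,120.
Year 3: ⌊$174,120 × 200%/7⌋ = $49,748. Book value $124,372.
Year 4: ⌊$124,372 × 200%/7⌋ = $35,534. Book value $88,838.
Accumulated through year 4 = $341,274 − $88,838 = $252,436.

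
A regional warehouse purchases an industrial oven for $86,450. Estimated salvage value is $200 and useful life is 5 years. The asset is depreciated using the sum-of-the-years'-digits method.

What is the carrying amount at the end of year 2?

Depreciable base = $86,450 − $200 = $86,250.
Sum of the years' digits = 5+4+3+2+1 = 15.
Year 1: $86,250 × 5/15 = $28,750. Book value $57,700.
Year 2: $86,250 × 4/15 = $23,000. Book value $34,700.

$34,700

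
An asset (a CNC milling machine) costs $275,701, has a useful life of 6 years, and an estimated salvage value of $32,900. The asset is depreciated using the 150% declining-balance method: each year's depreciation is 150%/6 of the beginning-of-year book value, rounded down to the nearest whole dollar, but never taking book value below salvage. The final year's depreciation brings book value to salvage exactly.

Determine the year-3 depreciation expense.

$38,770

Depreciable base = $275,701 − $32,900 = $242,801.
Year 1: ⌊$275,701 × 150%/6⌋ = $68,925. Book value $206,776.
Year 2: ⌊$206,776 × 150%/6⌋ = $51,694. Book value $155,082.
Year 3: ⌊$155,082 × 150%/6⌋ = $38,770. Book value $116,312.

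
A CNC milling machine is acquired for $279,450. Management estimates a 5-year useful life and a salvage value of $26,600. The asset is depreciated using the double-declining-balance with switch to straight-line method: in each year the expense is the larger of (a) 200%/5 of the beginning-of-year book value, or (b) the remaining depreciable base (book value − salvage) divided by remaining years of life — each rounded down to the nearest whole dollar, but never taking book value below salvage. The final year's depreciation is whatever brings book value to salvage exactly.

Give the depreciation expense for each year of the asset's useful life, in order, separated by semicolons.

$111,780; $67,068; $40,240; $24,144; $9,618

Depreciable base = $279,450 − $26,600 = $252,850.
Year 1: DB = ⌊$279,450 × 200%/5⌋ = $111,780; SL = ⌊$252,850/5⌋ = $50,570 → take DB $111,780. Book value $167,670.
Year 2: DB = ⌊$167,670 × 200%/5⌋ = $67,068; SL = ⌊$141,070/4⌋ = $35,267 → take DB $67,068. Book value $100,602.
Year 3: DB = ⌊$100,602 × 200%/5⌋ = $40,240; SL = ⌊$74,002/3⌋ = $24,667 → take DB $40,240. Book value $60,362.
Year 4: DB = ⌊$60,362 × 200%/5⌋ = $24,144; SL = ⌊$33,762/2⌋ = $16,881 → take DB $24,144. Book value $36,218.
Year 5 (final): $36,218 − $26,600 = $9,618. Book value $26,600.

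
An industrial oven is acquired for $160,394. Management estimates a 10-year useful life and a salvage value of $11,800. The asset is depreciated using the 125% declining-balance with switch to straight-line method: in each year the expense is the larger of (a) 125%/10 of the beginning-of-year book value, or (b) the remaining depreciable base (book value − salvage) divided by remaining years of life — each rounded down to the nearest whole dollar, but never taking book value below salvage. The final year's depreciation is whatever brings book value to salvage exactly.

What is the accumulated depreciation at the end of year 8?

Depreciable base = $160,394 − $11,800 = $148,594.
Year 1: DB = ⌊$160,394 × 125%/10⌋ = $20,049; SL = ⌊$148,594/10⌋ = $14,859 → take DB $20,049. Book value $140,345.
Year 2: DB = ⌊$140,345 × 125%/10⌋ = $17,543; SL = ⌊$128,545/9⌋ = $14,282 → take DB $17,543. Book value $122,802.
Year 3: DB = ⌊$122,802 × 125%/10⌋ = $15,350; SL = ⌊$111,002/8⌋ = $13,875 → take DB $15,350. Book value $107,452.
Year 4: DB = ⌊$107,452 × 125%/10⌋ = $13,431; SL = ⌊$95,652/7⌋ = $13,664 → take SL $13,664. Book value $93,788.
Year 5: DB = ⌊$93,788 × 125%/10⌋ = $11,723; SL = ⌊$81,988/6⌋ = $13,664 → take SL $13,664. Book value $80,124.
Year 6: DB = ⌊$80,124 × 125%/10⌋ = $10,015; SL = ⌊$68,324/5⌋ = $13,664 → take SL $13,664. Book value $66,460.
Year 7: DB = ⌊$66,460 × 125%/10⌋ = $8,307; SL = ⌊$54,660/4⌋ = $13,665 → take SL $13,665. Book value $52,795.
Year 8: DB = ⌊$52,795 × 125%/10⌋ = $6,599; SL = ⌊$40,995/3⌋ = $13,665 → take SL $13,665. Book value $39,130.
Accumulated through year 8 = $160,394 − $39,130 = $121,264.

$121,264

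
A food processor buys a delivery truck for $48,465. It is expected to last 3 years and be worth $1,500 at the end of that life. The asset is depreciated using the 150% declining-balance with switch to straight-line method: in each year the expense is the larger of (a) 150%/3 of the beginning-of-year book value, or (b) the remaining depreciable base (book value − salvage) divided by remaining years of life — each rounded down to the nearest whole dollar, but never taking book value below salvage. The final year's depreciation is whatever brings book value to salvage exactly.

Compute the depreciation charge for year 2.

Depreciable base = $48,465 − $1,500 = $46,965.
Year 1: DB = ⌊$48,465 × 150%/3⌋ = $24,232; SL = ⌊$46,965/3⌋ = $15,655 → take DB $24,232. Book value $24,233.
Year 2: DB = ⌊$24,233 × 150%/3⌋ = $12,116; SL = ⌊$22,733/2⌋ = $11,366 → take DB $12,116. Book value $12,117.

$12,116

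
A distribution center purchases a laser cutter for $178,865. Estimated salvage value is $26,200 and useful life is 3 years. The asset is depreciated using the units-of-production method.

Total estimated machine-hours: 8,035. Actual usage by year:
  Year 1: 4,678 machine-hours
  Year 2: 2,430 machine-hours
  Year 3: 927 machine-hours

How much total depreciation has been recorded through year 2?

$135,052

Depreciable base = $178,865 − $26,200 = $152,665.
Rate = $152,665 / 8,035 machine-hours = $19 per machine-hour.
Year 1: 4,678 × $19 = $88,882. Book value $89,983.
Year 2: 2,430 × $19 = $46,170. Book value $43,813.
Accumulated through year 2 = $178,865 − $43,813 = $135,052.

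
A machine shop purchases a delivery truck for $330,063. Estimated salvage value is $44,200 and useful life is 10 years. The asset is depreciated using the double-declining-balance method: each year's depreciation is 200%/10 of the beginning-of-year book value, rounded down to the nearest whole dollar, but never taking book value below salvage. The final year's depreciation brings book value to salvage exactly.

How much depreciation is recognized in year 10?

$101

Depreciable base = $330,063 − $44,200 = $285,863.
Year 1: ⌊$330,063 × 200%/10⌋ = $66,012. Book value $264,051.
Year 2: ⌊$264,051 × 200%/10⌋ = $52,810. Book value $211,241.
Year 3: ⌊$211,241 × 200%/10⌋ = $42,248. Book value $168,993.
Year 4: ⌊$168,993 × 200%/10⌋ = $33,798. Book value $135,195.
Year 5: ⌊$135,195 × 200%/10⌋ = $27,039. Book value $108,156.
Year 6: ⌊$108,156 × 200%/10⌋ = $21,631. Book value $86,525.
Year 7: ⌊$86,525 × 200%/10⌋ = $17,305. Book value $69,220.
Year 8: ⌊$69,220 × 200%/10⌋ = $13,844. Book value $55,376.
Year 9: ⌊$55,376 × 200%/10⌋ = $11,075. Book value $44,301.
Year 10 (final): $44,301 − $44,200 = $101. Book value $44,200.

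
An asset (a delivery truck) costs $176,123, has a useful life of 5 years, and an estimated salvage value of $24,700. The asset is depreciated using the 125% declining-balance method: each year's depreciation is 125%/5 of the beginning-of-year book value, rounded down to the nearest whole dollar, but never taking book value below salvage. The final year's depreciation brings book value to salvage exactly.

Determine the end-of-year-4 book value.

$55,728

Depreciable base = $176,123 − $24,700 = $151,423.
Year 1: ⌊$176,123 × 125%/5⌋ = $44,030. Book value $132,093.
Year 2: ⌊$132,093 × 125%/5⌋ = $33,023. Book value $99,070.
Year 3: ⌊$99,070 × 125%/5⌋ = $24,767. Book value $74,303.
Year 4: ⌊$74,303 × 125%/5⌋ = $18,575. Book value $55,728.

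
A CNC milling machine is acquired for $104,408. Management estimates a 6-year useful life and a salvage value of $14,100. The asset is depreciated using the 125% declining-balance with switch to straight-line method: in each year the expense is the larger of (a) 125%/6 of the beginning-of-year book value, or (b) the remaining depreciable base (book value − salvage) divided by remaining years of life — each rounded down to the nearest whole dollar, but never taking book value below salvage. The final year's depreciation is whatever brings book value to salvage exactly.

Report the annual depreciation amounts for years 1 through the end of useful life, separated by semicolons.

Depreciable base = $104,408 − $14,100 = $90,308.
Year 1: DB = ⌊$104,408 × 125%/6⌋ = $21,751; SL = ⌊$90,308/6⌋ = $15,051 → take DB $21,751. Book value $82,657.
Year 2: DB = ⌊$82,657 × 125%/6⌋ = $17,220; SL = ⌊$68,557/5⌋ = $13,711 → take DB $17,220. Book value $65,437.
Year 3: DB = ⌊$65,437 × 125%/6⌋ = $13,632; SL = ⌊$51,337/4⌋ = $12,834 → take DB $13,632. Book value $51,805.
Year 4: DB = ⌊$51,805 × 125%/6⌋ = $10,792; SL = ⌊$37,705/3⌋ = $12,568 → take SL $12,568. Book value $39,237.
Year 5: DB = ⌊$39,237 × 125%/6⌋ = $8,174; SL = ⌊$25,137/2⌋ = $12,568 → take SL $12,568. Book value $26,669.
Year 6 (final): $26,669 − $14,100 = $12,569. Book value $14,100.

$21,751; $17,220; $13,632; $12,568; $12,568; $12,569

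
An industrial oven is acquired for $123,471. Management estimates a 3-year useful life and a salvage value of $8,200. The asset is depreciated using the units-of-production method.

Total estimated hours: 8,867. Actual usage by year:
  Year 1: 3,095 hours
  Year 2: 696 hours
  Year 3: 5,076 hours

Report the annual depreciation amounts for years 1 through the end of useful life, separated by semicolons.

Depreciable base = $123,471 − $8,200 = $115,271.
Rate = $115,271 / 8,867 hours = $13 per hour.
Year 1: 3,095 × $13 = $40,235. Book value $83,236.
Year 2: 696 × $13 = $9,048. Book value $74,188.
Year 3: 5,076 × $13 = $65,988. Book value $8,200.

$40,235; $9,048; $65,988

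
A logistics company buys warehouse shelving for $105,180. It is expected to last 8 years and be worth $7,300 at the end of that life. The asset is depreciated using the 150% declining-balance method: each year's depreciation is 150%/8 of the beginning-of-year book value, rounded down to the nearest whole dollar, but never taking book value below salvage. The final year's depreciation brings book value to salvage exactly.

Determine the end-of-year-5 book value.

Depreciable base = $105,180 − $7,300 = $97,880.
Year 1: ⌊$105,180 × 150%/8⌋ = $19,721. Book value $85,459.
Year 2: ⌊$85,459 × 150%/8⌋ = $16,023. Book value $69,436.
Year 3: ⌊$69,436 × 150%/8⌋ = $13,019. Book value $56,417.
Year 4: ⌊$56,417 × 150%/8⌋ = $10,578. Book value $45,839.
Year 5: ⌊$45,839 × 150%/8⌋ = $8,594. Book value $37,245.

$37,245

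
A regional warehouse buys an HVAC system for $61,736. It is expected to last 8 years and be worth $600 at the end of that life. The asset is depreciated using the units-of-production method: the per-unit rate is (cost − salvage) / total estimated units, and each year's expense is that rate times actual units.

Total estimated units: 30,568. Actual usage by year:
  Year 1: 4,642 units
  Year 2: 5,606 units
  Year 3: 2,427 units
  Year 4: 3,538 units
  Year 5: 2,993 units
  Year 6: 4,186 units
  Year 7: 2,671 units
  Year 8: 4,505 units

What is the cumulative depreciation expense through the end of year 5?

Depreciable base = $61,736 − $600 = $61,136.
Rate = $61,136 / 30,568 units = $2 per unit.
Year 1: 4,642 × $2 = $9,284. Book value $52,452.
Year 2: 5,606 × $2 = $11,212. Book value $41,240.
Year 3: 2,427 × $2 = $4,854. Book value $36,386.
Year 4: 3,538 × $2 = $7,076. Book value $29,310.
Year 5: 2,993 × $2 = $5,986. Book value $23,324.
Accumulated through year 5 = $61,736 − $23,324 = $38,412.

$38,412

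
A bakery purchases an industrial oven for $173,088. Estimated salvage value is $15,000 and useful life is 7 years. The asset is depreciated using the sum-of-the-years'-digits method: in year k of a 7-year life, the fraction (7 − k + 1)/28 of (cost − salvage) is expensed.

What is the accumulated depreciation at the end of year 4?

$124,212

Depreciable base = $173,088 − $15,000 = $158,088.
Sum of the years' digits = 7+6+5+4+3+2+1 = 28.
Year 1: $158,088 × 7/28 = $39,522. Book value $133,566.
Year 2: $158,088 × 6/28 = $33,876. Book value $99,690.
Year 3: $158,088 × 5/28 = $28,230. Book value $71,460.
Year 4: $158,088 × 4/28 = $22,584. Book value $48,876.
Accumulated through year 4 = $173,088 − $48,876 = $124,212.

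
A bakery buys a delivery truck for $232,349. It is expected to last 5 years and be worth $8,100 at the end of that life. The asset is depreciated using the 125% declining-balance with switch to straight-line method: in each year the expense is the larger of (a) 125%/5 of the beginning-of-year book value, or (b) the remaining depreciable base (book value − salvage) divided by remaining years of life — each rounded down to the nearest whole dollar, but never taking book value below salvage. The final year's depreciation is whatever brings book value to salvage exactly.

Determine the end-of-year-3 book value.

Depreciable base = $232,349 − $8,100 = $224,249.
Year 1: DB = ⌊$232,349 × 125%/5⌋ = $58,087; SL = ⌊$224,249/5⌋ = $44,849 → take DB $58,087. Book value $174,262.
Year 2: DB = ⌊$174,262 × 125%/5⌋ = $43,565; SL = ⌊$166,162/4⌋ = $41,540 → take DB $43,565. Book value $130,697.
Year 3: DB = ⌊$130,697 × 125%/5⌋ = $32,674; SL = ⌊$122,597/3⌋ = $40,865 → take SL $40,865. Book value $89,832.

$89,832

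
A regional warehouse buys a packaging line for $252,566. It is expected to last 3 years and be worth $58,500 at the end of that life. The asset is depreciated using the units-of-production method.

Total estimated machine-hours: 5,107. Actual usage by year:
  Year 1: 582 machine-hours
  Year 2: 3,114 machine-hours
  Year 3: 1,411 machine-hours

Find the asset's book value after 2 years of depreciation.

Depreciable base = $252,566 − $58,500 = $194,066.
Rate = $194,066 / 5,107 machine-hours = $38 per machine-hour.
Year 1: 582 × $38 = $22,116. Book value $230,450.
Year 2: 3,114 × $38 = $118,332. Book value $112,118.

$112,118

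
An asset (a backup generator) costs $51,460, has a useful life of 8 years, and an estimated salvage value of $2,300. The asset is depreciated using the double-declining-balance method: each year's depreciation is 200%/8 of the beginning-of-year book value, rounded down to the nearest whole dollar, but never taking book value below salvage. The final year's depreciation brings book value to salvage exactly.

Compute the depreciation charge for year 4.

Depreciable base = $51,460 − $2,300 = $49,160.
Year 1: ⌊$51,460 × 200%/8⌋ = $12,865. Book value $38,595.
Year 2: ⌊$38,595 × 200%/8⌋ = $9,648. Book value $28,947.
Year 3: ⌊$28,947 × 200%/8⌋ = $7,236. Book value $21,711.
Year 4: ⌊$21,711 × 200%/8⌋ = $5,427. Book value $16,284.

$5,427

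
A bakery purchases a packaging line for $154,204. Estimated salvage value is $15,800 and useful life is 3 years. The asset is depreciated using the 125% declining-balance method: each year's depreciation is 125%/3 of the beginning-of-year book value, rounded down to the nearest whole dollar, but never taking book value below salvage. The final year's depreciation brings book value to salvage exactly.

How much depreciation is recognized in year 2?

$37,480

Depreciable base = $154,204 − $15,800 = $138,404.
Year 1: ⌊$154,204 × 125%/3⌋ = $64,251. Book value $89,953.
Year 2: ⌊$89,953 × 125%/3⌋ = $37,480. Book value $52,473.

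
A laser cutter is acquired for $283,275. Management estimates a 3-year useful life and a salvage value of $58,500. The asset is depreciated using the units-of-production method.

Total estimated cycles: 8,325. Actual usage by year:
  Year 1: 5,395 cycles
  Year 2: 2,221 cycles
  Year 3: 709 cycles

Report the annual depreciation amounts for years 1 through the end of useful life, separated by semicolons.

Depreciable base = $283,275 − $58,500 = $224,775.
Rate = $224,775 / 8,325 cycles = $27 per cycle.
Year 1: 5,395 × $27 = $145,665. Book value $137,610.
Year 2: 2,221 × $27 = $59,967. Book value $77,643.
Year 3: 709 × $27 = $19,143. Book value $58,500.

$145,665; $59,967; $19,143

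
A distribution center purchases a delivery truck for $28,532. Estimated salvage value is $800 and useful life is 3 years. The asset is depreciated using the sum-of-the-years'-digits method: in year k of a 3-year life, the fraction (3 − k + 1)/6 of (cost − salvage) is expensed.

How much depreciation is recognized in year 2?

$9,244

Depreciable base = $28,532 − $800 = $27,732.
Sum of the years' digits = 3+2+1 = 6.
Year 1: $27,732 × 3/6 = $13,866. Book value $14,666.
Year 2: $27,732 × 2/6 = $9,244. Book value $5,422.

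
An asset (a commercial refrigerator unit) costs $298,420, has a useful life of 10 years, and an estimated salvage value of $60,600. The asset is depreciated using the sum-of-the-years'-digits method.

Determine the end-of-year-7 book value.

Depreciable base = $298,420 − $60,600 = $237,820.
Sum of the years' digits = 10+9+8+7+6+5+4+3+2+1 = 55.
Year 1: $237,820 × 10/55 = $43,240. Book value $255,180.
Year 2: $237,820 × 9/55 = $38,916. Book value $216,264.
Year 3: $237,820 × 8/55 = $34,592. Book value $181,672.
Year 4: $237,820 × 7/55 = $30,268. Book value $151,404.
Year 5: $237,820 × 6/55 = $25,944. Book value $125,460.
Year 6: $237,820 × 5/55 = $21,620. Book value $103,840.
Year 7: $237,820 × 4/55 = $17,296. Book value $86,544.

$86,544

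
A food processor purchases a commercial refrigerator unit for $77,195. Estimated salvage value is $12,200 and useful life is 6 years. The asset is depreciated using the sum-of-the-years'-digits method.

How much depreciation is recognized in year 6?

$3,095

Depreciable base = $77,195 − $12,200 = $64,995.
Sum of the years' digits = 6+5+4+3+2+1 = 21.
Year 1: $64,995 × 6/21 = $18,570. Book value $58,625.
Year 2: $64,995 × 5/21 = $15,475. Book value $43,150.
Year 3: $64,995 × 4/21 = $12,380. Book value $30,770.
Year 4: $64,995 × 3/21 = $9,285. Book value $21,485.
Year 5: $64,995 × 2/21 = $6,190. Book value $15,295.
Year 6: $64,995 × 1/21 = $3,095. Book value $12,200.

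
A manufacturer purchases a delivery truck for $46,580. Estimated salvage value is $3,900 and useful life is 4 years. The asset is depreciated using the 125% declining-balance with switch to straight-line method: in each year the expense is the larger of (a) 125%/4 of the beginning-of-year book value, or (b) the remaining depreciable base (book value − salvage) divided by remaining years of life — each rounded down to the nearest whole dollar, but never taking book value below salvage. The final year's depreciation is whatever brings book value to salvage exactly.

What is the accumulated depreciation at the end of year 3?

$33,621

Depreciable base = $46,580 − $3,900 = $42,680.
Year 1: DB = ⌊$46,580 × 125%/4⌋ = $14,556; SL = ⌊$42,680/4⌋ = $10,670 → take DB $14,556. Book value $32,024.
Year 2: DB = ⌊$32,024 × 125%/4⌋ = $10,007; SL = ⌊$28,124/3⌋ = $9,374 → take DB $10,007. Book value $22,017.
Year 3: DB = ⌊$22,017 × 125%/4⌋ = $6,880; SL = ⌊$18,117/2⌋ = $9,058 → take SL $9,058. Book value $12,959.
Accumulated through year 3 = $46,580 − $12,959 = $33,621.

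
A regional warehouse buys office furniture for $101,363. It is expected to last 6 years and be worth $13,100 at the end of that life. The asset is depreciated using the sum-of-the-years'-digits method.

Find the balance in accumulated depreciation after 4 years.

Depreciable base = $101,363 − $13,100 = $88,263.
Sum of the years' digits = 6+5+4+3+2+1 = 21.
Year 1: $88,263 × 6/21 = $25,218. Book value $76,145.
Year 2: $88,263 × 5/21 = $21,015. Book value $55,130.
Year 3: $88,263 × 4/21 = $16,812. Book value $38,318.
Year 4: $88,263 × 3/21 = $12,609. Book value $25,709.
Accumulated through year 4 = $101,363 − $25,709 = $75,654.

$75,654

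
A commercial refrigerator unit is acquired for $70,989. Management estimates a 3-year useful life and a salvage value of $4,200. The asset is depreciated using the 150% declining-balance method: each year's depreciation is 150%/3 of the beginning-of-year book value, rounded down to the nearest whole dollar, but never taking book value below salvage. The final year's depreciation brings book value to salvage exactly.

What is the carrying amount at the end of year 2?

$17,748

Depreciable base = $70,989 − $4,200 = $66,789.
Year 1: ⌊$70,989 × 150%/3⌋ = $35,494. Book value $35,495.
Year 2: ⌊$35,495 × 150%/3⌋ = $17,747. Book value $17,748.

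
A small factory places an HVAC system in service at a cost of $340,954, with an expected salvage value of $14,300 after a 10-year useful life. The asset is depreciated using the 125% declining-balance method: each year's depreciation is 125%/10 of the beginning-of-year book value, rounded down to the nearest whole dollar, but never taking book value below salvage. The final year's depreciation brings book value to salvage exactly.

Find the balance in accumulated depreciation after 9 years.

Depreciable base = $340,954 − $14,300 = $326,654.
Year 1: ⌊$340,954 × 125%/10⌋ = $42,619. Book value $298,335.
Year 2: ⌊$298,335 × 125%/10⌋ = $37,291. Book value $261,044.
Year 3: ⌊$261,044 × 125%/10⌋ = $32,630. Book value $228,414.
Year 4: ⌊$228,414 × 125%/10⌋ = $28,551. Book value $199,863.
Year 5: ⌊$199,863 × 125%/10⌋ = $24,982. Book value $174,881.
Year 6: ⌊$174,881 × 125%/10⌋ = $21,860. Book value $153,021.
Year 7: ⌊$153,021 × 125%/10⌋ = $19,127. Book value $133,894.
Year 8: ⌊$133,894 × 125%/10⌋ = $16,736. Book value $117,158.
Year 9: ⌊$117,158 × 125%/10⌋ = $14,644. Book value $102,514.
Accumulated through year 9 = $340,954 − $102,514 = $238,440.

$238,440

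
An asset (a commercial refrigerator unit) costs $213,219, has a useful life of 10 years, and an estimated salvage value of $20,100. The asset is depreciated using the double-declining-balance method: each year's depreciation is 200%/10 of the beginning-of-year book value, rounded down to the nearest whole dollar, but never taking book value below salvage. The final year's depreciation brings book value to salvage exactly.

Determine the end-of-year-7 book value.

Depreciable base = $213,219 − $20,100 = $193,119.
Year 1: ⌊$213,219 × 200%/10⌋ = $42,643. Book value $170,576.
Year 2: ⌊$170,576 × 200%/10⌋ = $34,115. Book value $136,461.
Year 3: ⌊$136,461 × 200%/10⌋ = $27,292. Book value $109,169.
Year 4: ⌊$109,169 × 200%/10⌋ = $21,833. Book value $87,336.
Year 5: ⌊$87,336 × 200%/10⌋ = $17,467. Book value $69,869.
Year 6: ⌊$69,869 × 200%/10⌋ = $13,973. Book value $55,896.
Year 7: ⌊$55,896 × 200%/10⌋ = $11,179. Book value $44,717.

$44,717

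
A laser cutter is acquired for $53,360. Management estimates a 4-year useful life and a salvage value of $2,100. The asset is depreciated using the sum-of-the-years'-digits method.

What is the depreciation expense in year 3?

Depreciable base = $53,360 − $2,100 = $51,260.
Sum of the years' digits = 4+3+2+1 = 10.
Year 1: $51,260 × 4/10 = $20,504. Book value $32,856.
Year 2: $51,260 × 3/10 = $15,378. Book value $17,478.
Year 3: $51,260 × 2/10 = $10,252. Book value $7,226.

$10,252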